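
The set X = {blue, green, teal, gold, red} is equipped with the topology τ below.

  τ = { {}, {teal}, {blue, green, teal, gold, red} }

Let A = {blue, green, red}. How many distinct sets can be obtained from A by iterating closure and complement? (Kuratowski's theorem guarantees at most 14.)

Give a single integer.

cl via duality: int({teal, gold}) = {teal}, so X∖{teal} = {blue, green, gold, red}
Write k for closure, c for complement:
  1. A     = {blue, green, red}
  2. kA    = {blue, green, gold, red}
  3. cA    = {teal, gold}
  4. ckA   = {teal}
  5. kcA   = {blue, green, teal, gold, red}
  6. ckcA  = {}
applying k or c yields no new set

6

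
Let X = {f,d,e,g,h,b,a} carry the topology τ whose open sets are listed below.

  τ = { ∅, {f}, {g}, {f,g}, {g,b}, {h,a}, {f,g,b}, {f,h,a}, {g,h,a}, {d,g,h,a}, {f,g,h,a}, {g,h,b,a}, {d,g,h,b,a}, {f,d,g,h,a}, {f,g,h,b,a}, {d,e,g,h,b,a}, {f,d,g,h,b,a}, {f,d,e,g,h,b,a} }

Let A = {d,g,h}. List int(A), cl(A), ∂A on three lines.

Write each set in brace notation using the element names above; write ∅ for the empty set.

int(A) = {g}
cl(A)  = {d,e,g,h,b,a}
∂A     = {d,e,h,b,a}

interior: largest open inside A is {g} (from ∅, {g})
cl via duality: int({f,e,b,a}) = {f}, so X∖{f} = {d,e,g,h,b,a}
cl∖int = {d,e,h,b,a}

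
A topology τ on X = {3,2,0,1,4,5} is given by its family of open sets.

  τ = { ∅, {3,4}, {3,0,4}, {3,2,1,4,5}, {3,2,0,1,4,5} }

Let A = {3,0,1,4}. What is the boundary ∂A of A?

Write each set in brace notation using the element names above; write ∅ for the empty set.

open subsets of A: ∅, {3,4}, {3,0,4}; so int(A) = {3,0,4}
closure: X∖int(X∖A) = X∖∅ = {3,2,0,1,4,5}
∂A = {3,2,0,1,4,5} minus {3,0,4} = {2,1,5}

{2,1,5}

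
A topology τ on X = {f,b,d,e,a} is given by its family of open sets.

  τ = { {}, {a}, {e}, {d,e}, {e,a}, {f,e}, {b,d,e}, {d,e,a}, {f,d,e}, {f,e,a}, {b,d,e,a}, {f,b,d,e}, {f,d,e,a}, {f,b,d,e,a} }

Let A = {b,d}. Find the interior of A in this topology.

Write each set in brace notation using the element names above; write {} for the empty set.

interior: largest open inside A is {} (from {})

{}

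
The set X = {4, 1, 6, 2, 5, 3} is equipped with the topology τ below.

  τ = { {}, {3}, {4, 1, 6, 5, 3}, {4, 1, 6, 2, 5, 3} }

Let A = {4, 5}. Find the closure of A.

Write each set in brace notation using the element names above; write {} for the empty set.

closure: X∖int(X∖A) = X∖{3} = {4, 1, 6, 2, 5}

{4, 1, 6, 2, 5}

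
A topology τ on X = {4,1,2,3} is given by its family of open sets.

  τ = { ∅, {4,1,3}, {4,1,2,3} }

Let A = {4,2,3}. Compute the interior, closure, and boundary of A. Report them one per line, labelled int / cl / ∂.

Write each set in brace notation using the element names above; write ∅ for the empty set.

opens ⊆ A: ∅; union → int = ∅
complement {1}; its interior ∅; cl(A) = X∖∅ = {4,1,2,3}
boundary = {4,1,2,3} ∖ ∅ = {4,1,2,3}

int(A) = ∅
cl(A)  = {4,1,2,3}
∂A     = {4,1,2,3}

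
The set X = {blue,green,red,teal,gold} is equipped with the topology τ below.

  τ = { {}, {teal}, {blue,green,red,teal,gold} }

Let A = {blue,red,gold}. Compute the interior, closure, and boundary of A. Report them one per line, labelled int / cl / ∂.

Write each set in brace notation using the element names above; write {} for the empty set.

open subsets of A: {}; so int(A) = {}
closure: X∖int(X∖A) = X∖{teal} = {blue,green,red,gold}
∂A = {blue,green,red,gold} minus {} = {blue,green,red,gold}

int(A) = {}
cl(A)  = {blue,green,red,gold}
∂A     = {blue,green,red,gold}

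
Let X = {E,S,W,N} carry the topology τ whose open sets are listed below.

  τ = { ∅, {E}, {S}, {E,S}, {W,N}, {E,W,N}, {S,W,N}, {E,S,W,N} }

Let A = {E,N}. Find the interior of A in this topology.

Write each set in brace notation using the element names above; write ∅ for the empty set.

open subsets of A: ∅, {E}; so int(A) = {E}

{E}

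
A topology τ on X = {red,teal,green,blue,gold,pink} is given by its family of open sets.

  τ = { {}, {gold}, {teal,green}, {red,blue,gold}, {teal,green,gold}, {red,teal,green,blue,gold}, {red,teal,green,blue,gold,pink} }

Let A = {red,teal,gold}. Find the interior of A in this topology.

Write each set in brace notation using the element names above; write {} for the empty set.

{gold}

interior: largest open inside A is {gold} (from {}, {gold})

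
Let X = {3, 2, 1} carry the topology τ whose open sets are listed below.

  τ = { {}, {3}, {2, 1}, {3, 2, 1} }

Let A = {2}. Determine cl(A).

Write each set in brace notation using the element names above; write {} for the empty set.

{2, 1}

cl via duality: int({3, 1}) = {3}, so X∖{3} = {2, 1}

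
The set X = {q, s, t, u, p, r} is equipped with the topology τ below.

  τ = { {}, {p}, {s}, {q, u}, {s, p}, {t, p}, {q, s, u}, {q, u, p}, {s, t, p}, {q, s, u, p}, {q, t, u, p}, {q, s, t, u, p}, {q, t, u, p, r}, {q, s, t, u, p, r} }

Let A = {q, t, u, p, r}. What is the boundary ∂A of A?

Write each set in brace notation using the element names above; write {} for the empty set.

{}

interior: largest open inside A is {q, t, u, p, r} (from {}, {p}, {q, u}, {t, p}, {q, u, p}, {q, t, u, p}, {q, t, u, p, r})
cl via duality: int({s}) = {s}, so X∖{s} = {q, t, u, p, r}
cl∖int = {}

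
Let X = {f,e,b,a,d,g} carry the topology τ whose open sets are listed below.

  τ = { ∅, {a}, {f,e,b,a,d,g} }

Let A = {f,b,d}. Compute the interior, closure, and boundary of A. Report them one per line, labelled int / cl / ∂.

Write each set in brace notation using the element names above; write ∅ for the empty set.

interior: largest open inside A is ∅ (from ∅)
cl via duality: int({e,a,g}) = {a}, so X∖{a} = {f,e,b,d,g}
cl∖int = {f,e,b,d,g}

int(A) = ∅
cl(A)  = {f,e,b,d,g}
∂A     = {f,e,b,d,g}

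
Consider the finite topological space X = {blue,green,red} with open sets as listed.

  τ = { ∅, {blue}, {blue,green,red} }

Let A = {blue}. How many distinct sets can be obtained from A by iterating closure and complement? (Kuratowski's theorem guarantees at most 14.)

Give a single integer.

cl via duality: int({green,red}) = ∅, so X∖∅ = {blue,green,red}
Write k for closure, c for complement:
  1. A     = {blue}
  2. kA    = {blue,green,red}
  3. cA    = {green,red}
  4. ckA   = ∅
applying k or c yields no new set

4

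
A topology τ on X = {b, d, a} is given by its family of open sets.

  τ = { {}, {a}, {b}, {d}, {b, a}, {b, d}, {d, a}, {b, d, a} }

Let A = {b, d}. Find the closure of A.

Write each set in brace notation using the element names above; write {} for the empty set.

{b, d}

X∖A={a}, int(X∖A)={a}, hence cl(A)={b, d}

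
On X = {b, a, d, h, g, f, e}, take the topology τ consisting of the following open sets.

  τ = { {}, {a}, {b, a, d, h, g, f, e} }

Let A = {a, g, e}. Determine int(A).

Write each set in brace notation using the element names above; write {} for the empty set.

{a}

open subsets of A: {}, {a}; so int(A) = {a}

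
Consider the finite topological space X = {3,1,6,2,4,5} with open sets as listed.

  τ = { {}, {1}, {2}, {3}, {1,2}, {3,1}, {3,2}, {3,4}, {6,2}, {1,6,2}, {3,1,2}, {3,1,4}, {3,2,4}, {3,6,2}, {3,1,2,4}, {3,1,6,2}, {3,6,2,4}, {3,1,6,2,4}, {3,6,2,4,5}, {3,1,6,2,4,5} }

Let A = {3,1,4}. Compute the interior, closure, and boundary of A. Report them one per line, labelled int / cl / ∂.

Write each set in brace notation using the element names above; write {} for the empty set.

U open, U⊆A: {}, {1}, {3}, {3,4}, {3,1}, {3,1,4}. int(A) = ⋃ = {3,1,4}
X∖A={6,2,5}, int(X∖A)={6,2}, hence cl(A)={3,1,4,5}
∂A: remove int from cl → {5}

int(A) = {3,1,4}
cl(A)  = {3,1,4,5}
∂A     = {5}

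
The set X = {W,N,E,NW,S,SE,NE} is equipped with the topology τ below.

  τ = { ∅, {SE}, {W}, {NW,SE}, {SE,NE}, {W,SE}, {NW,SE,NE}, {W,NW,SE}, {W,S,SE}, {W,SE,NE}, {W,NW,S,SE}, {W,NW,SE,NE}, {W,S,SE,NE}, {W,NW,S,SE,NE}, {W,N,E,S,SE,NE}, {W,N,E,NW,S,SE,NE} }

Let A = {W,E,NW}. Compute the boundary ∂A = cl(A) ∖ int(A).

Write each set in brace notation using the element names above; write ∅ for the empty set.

{N,E,NW,S}

open subsets of A: ∅, {W}; so int(A) = {W}
closure: X∖int(X∖A) = X∖{SE,NE} = {W,N,E,NW,S}
∂A = {W,N,E,NW,S} minus {W} = {N,E,NW,S}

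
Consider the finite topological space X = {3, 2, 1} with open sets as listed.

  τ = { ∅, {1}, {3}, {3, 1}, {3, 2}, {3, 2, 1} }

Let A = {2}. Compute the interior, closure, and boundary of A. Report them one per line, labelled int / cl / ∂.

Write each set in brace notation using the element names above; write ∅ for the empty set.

U open, U⊆A: ∅. int(A) = ⋃ = ∅
X∖A={3, 1}, int(X∖A)={3, 1}, hence cl(A)={2}
∂A: remove int from cl → {2}

int(A) = ∅
cl(A)  = {2}
∂A     = {2}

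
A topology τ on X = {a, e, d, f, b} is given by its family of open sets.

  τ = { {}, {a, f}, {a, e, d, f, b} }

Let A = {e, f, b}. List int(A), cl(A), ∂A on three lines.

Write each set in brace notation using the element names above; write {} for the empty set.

opens ⊆ A: {}; union → int = {}
complement {a, d}; its interior {}; cl(A) = X∖{} = {a, e, d, f, b}
boundary = {a, e, d, f, b} ∖ {} = {a, e, d, f, b}

int(A) = {}
cl(A)  = {a, e, d, f, b}
∂A     = {a, e, d, f, b}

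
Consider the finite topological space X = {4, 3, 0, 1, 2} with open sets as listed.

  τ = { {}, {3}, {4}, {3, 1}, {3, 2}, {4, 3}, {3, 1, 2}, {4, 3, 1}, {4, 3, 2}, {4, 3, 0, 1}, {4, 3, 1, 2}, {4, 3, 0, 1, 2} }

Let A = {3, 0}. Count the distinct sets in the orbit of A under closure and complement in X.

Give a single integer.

X∖A={4, 1, 2}, int(X∖A)={4}, hence cl(A)={3, 0, 1, 2}
Orbit (k=closure, c=complement):
  1. A     = {3, 0}
  2. kA    = {3, 0, 1, 2}
  3. cA    = {4, 1, 2}
  4. ckA   = {4}
  5. kcA   = {4, 0, 1, 2}
  6. kckA  = {4, 0}
  7. ckcA  = {3}
  8. ckckA = {3, 1, 2}
(closed under both — stop)

8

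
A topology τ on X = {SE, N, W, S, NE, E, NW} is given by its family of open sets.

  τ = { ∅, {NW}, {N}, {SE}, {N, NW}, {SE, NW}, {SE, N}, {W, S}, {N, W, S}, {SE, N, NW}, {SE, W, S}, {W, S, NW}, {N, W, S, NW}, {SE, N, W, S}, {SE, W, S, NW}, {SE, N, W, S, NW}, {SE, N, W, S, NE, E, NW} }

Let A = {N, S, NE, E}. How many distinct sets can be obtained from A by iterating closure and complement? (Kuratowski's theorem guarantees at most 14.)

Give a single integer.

closure: X∖int(X∖A) = X∖{SE, NW} = {N, W, S, NE, E}
Let k=closure and c=complement:
  1. A     = {N, S, NE, E}
  2. kA    = {N, W, S, NE, E}
  3. cA    = {SE, W, NW}
  4. ckA   = {SE, NW}
  5. kcA   = {SE, W, S, NE, E, NW}
  6. kckA  = {SE, NE, E, NW}
  7. ckcA  = {N}
  8. ckckA = {N, W, S}
  9. kckcA = {N, NE, E}
  10. ckckcA = {SE, W, S, NW}
— saturated at 10

10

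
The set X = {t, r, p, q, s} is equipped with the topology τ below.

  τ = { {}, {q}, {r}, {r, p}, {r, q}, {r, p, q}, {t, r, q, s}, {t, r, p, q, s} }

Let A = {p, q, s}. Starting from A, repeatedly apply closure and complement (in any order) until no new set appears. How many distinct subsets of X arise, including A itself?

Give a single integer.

cl via duality: int({t, r}) = {r}, so X∖{r} = {t, p, q, s}
Write k for closure, c for complement:
  1. A     = {p, q, s}
  2. kA    = {t, p, q, s}
  3. cA    = {t, r}
  4. ckA   = {r}
  5. kcA   = {t, r, p, s}
  6. ckcA  = {q}
  7. kckcA = {t, q, s}
  8. ckckcA = {r, p}
applying k or c yields no new set

8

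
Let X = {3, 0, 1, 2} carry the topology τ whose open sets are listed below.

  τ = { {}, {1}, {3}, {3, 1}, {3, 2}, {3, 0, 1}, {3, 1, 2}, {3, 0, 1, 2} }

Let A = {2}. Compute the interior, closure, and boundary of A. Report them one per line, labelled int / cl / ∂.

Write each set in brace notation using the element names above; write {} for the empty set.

int(A) = {}
cl(A)  = {2}
∂A     = {2}

U open, U⊆A: {}. int(A) = ⋃ = {}
X∖A={3, 0, 1}, int(X∖A)={3, 0, 1}, hence cl(A)={2}
∂A: remove int from cl → {2}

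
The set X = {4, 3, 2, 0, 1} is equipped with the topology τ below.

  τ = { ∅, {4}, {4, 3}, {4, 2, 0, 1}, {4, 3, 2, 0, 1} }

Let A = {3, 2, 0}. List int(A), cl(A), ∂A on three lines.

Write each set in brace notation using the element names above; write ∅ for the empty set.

opens ⊆ A: ∅; union → int = ∅
complement {4, 1}; its interior {4}; cl(A) = X∖{4} = {3, 2, 0, 1}
boundary = {3, 2, 0, 1} ∖ ∅ = {3, 2, 0, 1}

int(A) = ∅
cl(A)  = {3, 2, 0, 1}
∂A     = {3, 2, 0, 1}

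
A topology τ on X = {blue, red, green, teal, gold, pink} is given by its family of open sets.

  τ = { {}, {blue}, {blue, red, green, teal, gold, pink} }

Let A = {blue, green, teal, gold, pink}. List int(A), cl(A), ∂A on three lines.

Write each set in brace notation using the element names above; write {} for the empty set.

int(A) = {blue}
cl(A)  = {blue, red, green, teal, gold, pink}
∂A     = {red, green, teal, gold, pink}

U open, U⊆A: {}, {blue}. int(A) = ⋃ = {blue}
X∖A={red}, int(X∖A)={}, hence cl(A)={blue, red, green, teal, gold, pink}
∂A: remove int from cl → {red, green, teal, gold, pink}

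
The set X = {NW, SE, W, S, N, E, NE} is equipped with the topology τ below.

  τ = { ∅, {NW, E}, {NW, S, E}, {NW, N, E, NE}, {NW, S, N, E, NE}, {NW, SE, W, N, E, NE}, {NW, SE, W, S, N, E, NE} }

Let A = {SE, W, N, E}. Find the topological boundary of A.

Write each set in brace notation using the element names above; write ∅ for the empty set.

interior: largest open inside A is ∅ (from ∅)
cl via duality: int({NW, S, NE}) = ∅, so X∖∅ = {NW, SE, W, S, N, E, NE}
cl∖int = {NW, SE, W, S, N, E, NE}

{NW, SE, W, S, N, E, NE}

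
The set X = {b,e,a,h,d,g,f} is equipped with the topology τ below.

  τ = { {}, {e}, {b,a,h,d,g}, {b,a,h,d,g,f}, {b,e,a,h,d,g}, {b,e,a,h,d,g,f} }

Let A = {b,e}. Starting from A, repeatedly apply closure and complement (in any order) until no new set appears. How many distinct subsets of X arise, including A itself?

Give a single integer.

complement {a,h,d,g,f}; its interior {}; cl(A) = X∖{} = {b,e,a,h,d,g,f}
With k = closure, c = complement:
  1. A     = {b,e}
  2. kA    = {b,e,a,h,d,g,f}
  3. cA    = {a,h,d,g,f}
  4. ckA   = {}
  5. kcA   = {b,a,h,d,g,f}
  6. ckcA  = {e}
k, c of each give nothing new

6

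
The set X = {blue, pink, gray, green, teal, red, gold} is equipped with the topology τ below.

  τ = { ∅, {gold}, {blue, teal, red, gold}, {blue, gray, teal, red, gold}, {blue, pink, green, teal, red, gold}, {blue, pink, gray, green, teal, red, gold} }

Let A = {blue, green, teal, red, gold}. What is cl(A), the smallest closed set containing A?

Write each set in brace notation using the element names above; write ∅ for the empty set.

{blue, pink, gray, green, teal, red, gold}

X∖A={pink, gray}, int(X∖A)=∅, hence cl(A)={blue, pink, gray, green, teal, red, gold}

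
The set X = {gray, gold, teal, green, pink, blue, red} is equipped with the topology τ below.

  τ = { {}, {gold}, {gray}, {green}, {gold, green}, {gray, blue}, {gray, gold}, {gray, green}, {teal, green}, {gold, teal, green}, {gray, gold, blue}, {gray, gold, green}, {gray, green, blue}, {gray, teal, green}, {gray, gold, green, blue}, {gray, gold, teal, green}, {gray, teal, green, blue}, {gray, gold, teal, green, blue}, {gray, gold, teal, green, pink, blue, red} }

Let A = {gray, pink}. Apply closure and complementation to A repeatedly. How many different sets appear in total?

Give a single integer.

cl via duality: int({gold, teal, green, blue, red}) = {gold, teal, green}, so X∖{gold, teal, green} = {gray, pink, blue, red}
Write k for closure, c for complement:
  1. A     = {gray, pink}
  2. kA    = {gray, pink, blue, red}
  3. cA    = {gold, teal, green, blue, red}
  4. ckA   = {gold, teal, green}
  5. kcA   = {gold, teal, green, pink, blue, red}
  6. kckA  = {gold, teal, green, pink, red}
  7. ckcA  = {gray}
  8. ckckA = {gray, blue}
applying k or c yields no new set

8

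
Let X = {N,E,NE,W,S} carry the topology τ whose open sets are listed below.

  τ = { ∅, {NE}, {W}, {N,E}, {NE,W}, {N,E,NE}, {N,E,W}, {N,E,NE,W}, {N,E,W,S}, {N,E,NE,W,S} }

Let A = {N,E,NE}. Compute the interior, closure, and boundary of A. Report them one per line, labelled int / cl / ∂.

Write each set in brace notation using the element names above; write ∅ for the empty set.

int(A) = {N,E,NE}
cl(A)  = {N,E,NE,S}
∂A     = {S}

U open, U⊆A: ∅, {NE}, {N,E}, {N,E,NE}. int(A) = ⋃ = {N,E,NE}
X∖A={W,S}, int(X∖A)={W}, hence cl(A)={N,E,NE,S}
∂A: remove int from cl → {S}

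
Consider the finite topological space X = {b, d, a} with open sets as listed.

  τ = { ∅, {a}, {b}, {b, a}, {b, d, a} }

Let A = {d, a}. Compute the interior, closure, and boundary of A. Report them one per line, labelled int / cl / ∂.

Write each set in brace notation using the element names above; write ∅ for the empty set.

opens ⊆ A: ∅, {a}; union → int = {a}
complement {b}; its interior {b}; cl(A) = X∖{b} = {d, a}
boundary = {d, a} ∖ {a} = {d}

int(A) = {a}
cl(A)  = {d, a}
∂A     = {d}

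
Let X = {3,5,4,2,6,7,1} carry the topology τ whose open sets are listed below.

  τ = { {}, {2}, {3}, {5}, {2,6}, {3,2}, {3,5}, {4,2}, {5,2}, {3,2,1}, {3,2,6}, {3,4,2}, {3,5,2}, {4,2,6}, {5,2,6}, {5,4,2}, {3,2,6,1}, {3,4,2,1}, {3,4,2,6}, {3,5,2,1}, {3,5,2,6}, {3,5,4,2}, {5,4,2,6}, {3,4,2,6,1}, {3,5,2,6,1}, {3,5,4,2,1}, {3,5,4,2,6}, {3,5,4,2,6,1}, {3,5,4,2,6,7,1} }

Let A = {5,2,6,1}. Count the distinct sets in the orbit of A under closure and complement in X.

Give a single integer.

X∖A={3,4,7}, int(X∖A)={3}, hence cl(A)={5,4,2,6,7,1}
Orbit (k=closure, c=complement):
  1. A     = {5,2,6,1}
  2. kA    = {5,4,2,6,7,1}
  3. cA    = {3,4,7}
  4. ckA   = {3}
  5. kcA   = {3,4,7,1}
  6. kckA  = {3,7,1}
  7. ckcA  = {5,2,6}
  8. ckckA = {5,4,2,6}
(closed under both — stop)

8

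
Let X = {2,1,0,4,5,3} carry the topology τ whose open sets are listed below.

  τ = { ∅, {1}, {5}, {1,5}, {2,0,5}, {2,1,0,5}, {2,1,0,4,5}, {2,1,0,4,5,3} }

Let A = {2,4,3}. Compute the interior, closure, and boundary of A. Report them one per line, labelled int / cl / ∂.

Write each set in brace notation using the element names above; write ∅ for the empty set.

interior: largest open inside A is ∅ (from ∅)
cl via duality: int({1,0,5}) = {1,5}, so X∖{1,5} = {2,0,4,3}
cl∖int = {2,0,4,3}

int(A) = ∅
cl(A)  = {2,0,4,3}
∂A     = {2,0,4,3}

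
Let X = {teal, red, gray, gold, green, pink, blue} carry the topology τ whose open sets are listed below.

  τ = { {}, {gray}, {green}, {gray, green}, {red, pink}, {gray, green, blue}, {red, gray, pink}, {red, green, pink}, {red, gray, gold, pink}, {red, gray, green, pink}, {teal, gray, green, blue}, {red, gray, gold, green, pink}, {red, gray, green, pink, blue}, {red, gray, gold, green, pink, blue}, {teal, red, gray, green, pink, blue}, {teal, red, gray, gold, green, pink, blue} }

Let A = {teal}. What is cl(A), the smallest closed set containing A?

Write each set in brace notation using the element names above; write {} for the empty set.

{teal}

closure: X∖int(X∖A) = X∖{red, gray, gold, green, pink, blue} = {teal}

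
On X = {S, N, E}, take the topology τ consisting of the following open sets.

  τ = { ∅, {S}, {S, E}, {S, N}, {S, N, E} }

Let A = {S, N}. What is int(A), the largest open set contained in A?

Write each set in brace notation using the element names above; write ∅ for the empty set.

{S, N}

U open, U⊆A: ∅, {S}, {S, N}. int(A) = ⋃ = {S, N}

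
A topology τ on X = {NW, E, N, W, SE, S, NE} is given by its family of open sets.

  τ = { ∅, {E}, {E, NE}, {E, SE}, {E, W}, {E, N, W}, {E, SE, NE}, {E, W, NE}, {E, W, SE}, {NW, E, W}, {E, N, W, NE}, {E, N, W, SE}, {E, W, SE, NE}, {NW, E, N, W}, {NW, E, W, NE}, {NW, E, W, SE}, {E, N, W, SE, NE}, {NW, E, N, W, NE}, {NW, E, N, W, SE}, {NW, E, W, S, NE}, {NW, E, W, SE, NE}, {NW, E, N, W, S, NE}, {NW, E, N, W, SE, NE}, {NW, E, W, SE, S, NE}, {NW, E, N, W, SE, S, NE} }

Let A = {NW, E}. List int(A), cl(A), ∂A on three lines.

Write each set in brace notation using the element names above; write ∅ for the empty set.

int(A) = {E}
cl(A)  = {NW, E, N, W, SE, S, NE}
∂A     = {NW, N, W, SE, S, NE}

interior: largest open inside A is {E} (from ∅, {E})
cl via duality: int({N, W, SE, S, NE}) = ∅, so X∖∅ = {NW, E, N, W, SE, S, NE}
cl∖int = {NW, N, W, SE, S, NE}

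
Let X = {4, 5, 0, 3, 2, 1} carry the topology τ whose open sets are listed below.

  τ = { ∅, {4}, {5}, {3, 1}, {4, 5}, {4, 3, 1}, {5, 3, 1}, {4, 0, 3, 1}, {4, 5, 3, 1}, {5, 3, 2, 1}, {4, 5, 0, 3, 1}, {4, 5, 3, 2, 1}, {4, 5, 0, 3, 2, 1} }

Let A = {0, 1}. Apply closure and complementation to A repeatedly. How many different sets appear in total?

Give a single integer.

complement {4, 5, 3, 2}; its interior {4, 5}; cl(A) = X∖{4, 5} = {0, 3, 2, 1}
With k = closure, c = complement:
  1. A     = {0, 1}
  2. kA    = {0, 3, 2, 1}
  3. cA    = {4, 5, 3, 2}
  4. ckA   = {4, 5}
  5. kcA   = {4, 5, 0, 3, 2, 1}
  6. kckA  = {4, 5, 0, 2}
  7. ckcA  = ∅
  8. ckckA = {3, 1}
k, c of each give nothing new

8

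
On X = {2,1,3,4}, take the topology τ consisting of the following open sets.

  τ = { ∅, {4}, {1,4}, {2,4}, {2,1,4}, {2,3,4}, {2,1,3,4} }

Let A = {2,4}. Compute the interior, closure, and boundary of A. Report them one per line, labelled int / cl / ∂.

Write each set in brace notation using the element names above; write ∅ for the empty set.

interior: largest open inside A is {2,4} (from ∅, {4}, {2,4})
cl via duality: int({1,3}) = ∅, so X∖∅ = {2,1,3,4}
cl∖int = {1,3}

int(A) = {2,4}
cl(A)  = {2,1,3,4}
∂A     = {1,3}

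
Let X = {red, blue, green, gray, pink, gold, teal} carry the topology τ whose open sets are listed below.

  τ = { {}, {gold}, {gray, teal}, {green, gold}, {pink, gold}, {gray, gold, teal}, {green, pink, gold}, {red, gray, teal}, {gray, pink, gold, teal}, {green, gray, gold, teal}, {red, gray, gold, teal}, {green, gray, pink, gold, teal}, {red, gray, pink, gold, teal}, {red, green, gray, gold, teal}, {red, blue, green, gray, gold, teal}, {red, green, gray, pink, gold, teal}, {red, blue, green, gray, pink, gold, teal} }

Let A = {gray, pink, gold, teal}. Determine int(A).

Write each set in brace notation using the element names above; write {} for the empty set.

opens ⊆ A: {}, {gold}, {pink, gold}, {gray, teal}, {gray, gold, teal}, {gray, pink, gold, teal}; union → int = {gray, pink, gold, teal}

{gray, pink, gold, teal}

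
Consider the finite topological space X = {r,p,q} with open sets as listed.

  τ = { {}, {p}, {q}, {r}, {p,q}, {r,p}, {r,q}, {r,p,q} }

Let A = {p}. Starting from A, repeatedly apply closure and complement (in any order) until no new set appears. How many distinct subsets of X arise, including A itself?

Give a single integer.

X∖A={r,q}, int(X∖A)={r,q}, hence cl(A)={p}
Orbit (k=closure, c=complement):
  1. A     = {p}
  2. cA    = {r,q}
(closed under both — stop)

2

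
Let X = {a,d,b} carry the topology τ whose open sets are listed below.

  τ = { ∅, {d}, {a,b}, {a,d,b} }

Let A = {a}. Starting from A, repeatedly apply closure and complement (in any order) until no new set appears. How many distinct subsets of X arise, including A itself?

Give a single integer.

X∖A={d,b}, int(X∖A)={d}, hence cl(A)={a,b}
Orbit (k=closure, c=complement):
  1. A     = {a}
  2. kA    = {a,b}
  3. cA    = {d,b}
  4. ckA   = {d}
  5. kcA   = {a,d,b}
  6. ckcA  = ∅
(closed under both — stop)

6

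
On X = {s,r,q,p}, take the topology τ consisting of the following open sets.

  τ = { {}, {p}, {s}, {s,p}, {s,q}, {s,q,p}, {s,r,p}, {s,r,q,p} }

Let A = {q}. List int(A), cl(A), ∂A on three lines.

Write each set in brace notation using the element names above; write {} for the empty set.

int(A) = {}
cl(A)  = {q}
∂A     = {q}

open subsets of A: {}; so int(A) = {}
closure: X∖int(X∖A) = X∖{s,r,p} = {q}
∂A = {q} minus {} = {q}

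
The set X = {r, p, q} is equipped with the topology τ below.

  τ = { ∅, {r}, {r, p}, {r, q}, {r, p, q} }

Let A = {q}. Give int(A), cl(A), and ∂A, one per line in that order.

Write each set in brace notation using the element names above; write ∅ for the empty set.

U open, U⊆A: ∅. int(A) = ⋃ = ∅
X∖A={r, p}, int(X∖A)={r, p}, hence cl(A)={q}
∂A: remove int from cl → {q}

int(A) = ∅
cl(A)  = {q}
∂A     = {q}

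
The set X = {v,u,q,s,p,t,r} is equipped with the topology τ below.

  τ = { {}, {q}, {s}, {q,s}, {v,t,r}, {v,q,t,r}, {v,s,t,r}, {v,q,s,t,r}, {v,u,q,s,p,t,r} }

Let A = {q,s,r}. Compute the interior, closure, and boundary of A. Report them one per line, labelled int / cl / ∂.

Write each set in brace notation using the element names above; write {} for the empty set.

int(A) = {q,s}
cl(A)  = {v,u,q,s,p,t,r}
∂A     = {v,u,p,t,r}

U open, U⊆A: {}, {q}, {s}, {q,s}. int(A) = ⋃ = {q,s}
X∖A={v,u,p,t}, int(X∖A)={}, hence cl(A)={v,u,q,s,p,t,r}
∂A: remove int from cl → {v,u,p,t,r}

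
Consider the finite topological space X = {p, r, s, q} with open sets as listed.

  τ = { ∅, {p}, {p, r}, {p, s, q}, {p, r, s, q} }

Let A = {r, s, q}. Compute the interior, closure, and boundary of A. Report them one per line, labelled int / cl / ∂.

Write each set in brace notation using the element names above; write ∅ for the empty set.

int(A) = ∅
cl(A)  = {r, s, q}
∂A     = {r, s, q}

interior: largest open inside A is ∅ (from ∅)
cl via duality: int({p}) = {p}, so X∖{p} = {r, s, q}
cl∖int = {r, s, q}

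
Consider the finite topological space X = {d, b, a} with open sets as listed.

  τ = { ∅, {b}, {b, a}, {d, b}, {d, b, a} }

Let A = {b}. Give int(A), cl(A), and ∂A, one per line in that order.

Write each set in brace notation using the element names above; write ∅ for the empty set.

int(A) = {b}
cl(A)  = {d, b, a}
∂A     = {d, a}

interior: largest open inside A is {b} (from ∅, {b})
cl via duality: int({d, a}) = ∅, so X∖∅ = {d, b, a}
cl∖int = {d, a}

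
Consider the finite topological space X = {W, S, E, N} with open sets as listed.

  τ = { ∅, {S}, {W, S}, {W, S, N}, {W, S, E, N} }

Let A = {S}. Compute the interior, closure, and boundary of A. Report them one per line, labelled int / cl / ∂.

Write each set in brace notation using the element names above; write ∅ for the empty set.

int(A) = {S}
cl(A)  = {W, S, E, N}
∂A     = {W, E, N}

interior: largest open inside A is {S} (from ∅, {S})
cl via duality: int({W, E, N}) = ∅, so X∖∅ = {W, S, E, N}
cl∖int = {W, E, N}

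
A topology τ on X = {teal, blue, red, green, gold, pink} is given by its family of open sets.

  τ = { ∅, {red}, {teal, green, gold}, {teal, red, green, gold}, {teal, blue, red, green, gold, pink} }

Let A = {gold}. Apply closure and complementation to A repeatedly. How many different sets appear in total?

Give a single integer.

8

cl via duality: int({teal, blue, red, green, pink}) = {red}, so X∖{red} = {teal, blue, green, gold, pink}
Write k for closure, c for complement:
  1. A     = {gold}
  2. kA    = {teal, blue, green, gold, pink}
  3. cA    = {teal, blue, red, green, pink}
  4. ckA   = {red}
  5. kcA   = {teal, blue, red, green, gold, pink}
  6. kckA  = {blue, red, pink}
  7. ckcA  = ∅
  8. ckckA = {teal, green, gold}
applying k or c yields no new set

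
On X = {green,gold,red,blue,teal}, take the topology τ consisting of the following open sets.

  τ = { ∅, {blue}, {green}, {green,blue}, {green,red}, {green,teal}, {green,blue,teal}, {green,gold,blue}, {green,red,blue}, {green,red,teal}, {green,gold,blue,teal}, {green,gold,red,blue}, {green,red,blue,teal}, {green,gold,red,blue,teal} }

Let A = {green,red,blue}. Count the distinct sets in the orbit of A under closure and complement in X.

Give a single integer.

complement {gold,teal}; its interior ∅; cl(A) = X∖∅ = {green,gold,red,blue,teal}
With k = closure, c = complement:
  1. A     = {green,red,blue}
  2. kA    = {green,gold,red,blue,teal}
  3. cA    = {gold,teal}
  4. ckA   = ∅
k, c of each give nothing new

4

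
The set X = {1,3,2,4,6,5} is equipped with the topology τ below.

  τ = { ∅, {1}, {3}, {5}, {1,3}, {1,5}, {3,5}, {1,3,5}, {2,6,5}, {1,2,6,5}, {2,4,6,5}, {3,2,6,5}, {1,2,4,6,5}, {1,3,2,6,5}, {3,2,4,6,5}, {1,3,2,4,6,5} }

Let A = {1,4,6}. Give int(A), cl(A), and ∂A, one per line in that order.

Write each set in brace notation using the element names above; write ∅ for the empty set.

opens ⊆ A: ∅, {1}; union → int = {1}
complement {3,2,5}; its interior {3,5}; cl(A) = X∖{3,5} = {1,2,4,6}
boundary = {1,2,4,6} ∖ {1} = {2,4,6}

int(A) = {1}
cl(A)  = {1,2,4,6}
∂A     = {2,4,6}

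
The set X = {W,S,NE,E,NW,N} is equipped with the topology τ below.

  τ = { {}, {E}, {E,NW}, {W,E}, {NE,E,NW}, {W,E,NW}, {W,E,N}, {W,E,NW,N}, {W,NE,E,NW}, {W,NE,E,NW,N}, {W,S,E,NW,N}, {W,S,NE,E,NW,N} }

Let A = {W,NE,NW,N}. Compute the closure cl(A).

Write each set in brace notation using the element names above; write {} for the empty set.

{W,S,NE,NW,N}

closure: X∖int(X∖A) = X∖{E} = {W,S,NE,NW,N}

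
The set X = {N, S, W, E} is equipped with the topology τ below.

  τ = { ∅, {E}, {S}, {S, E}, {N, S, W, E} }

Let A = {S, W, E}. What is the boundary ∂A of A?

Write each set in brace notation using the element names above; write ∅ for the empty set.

{N, W}

U open, U⊆A: ∅, {E}, {S}, {S, E}. int(A) = ⋃ = {S, E}
X∖A={N}, int(X∖A)=∅, hence cl(A)={N, S, W, E}
∂A: remove int from cl → {N, W}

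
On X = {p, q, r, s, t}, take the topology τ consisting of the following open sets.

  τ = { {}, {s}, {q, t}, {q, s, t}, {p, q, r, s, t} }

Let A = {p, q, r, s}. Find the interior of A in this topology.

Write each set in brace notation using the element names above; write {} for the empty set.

{s}

open subsets of A: {}, {s}; so int(A) = {s}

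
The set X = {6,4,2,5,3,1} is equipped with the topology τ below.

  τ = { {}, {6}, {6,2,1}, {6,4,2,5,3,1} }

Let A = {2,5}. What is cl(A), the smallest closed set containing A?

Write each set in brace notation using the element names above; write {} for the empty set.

{4,2,5,3,1}

closure: X∖int(X∖A) = X∖{6} = {4,2,5,3,1}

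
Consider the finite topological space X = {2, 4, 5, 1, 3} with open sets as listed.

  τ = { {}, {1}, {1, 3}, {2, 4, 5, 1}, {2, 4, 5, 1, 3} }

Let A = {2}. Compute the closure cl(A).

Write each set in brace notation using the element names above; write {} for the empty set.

{2, 4, 5}

cl via duality: int({4, 5, 1, 3}) = {1, 3}, so X∖{1, 3} = {2, 4, 5}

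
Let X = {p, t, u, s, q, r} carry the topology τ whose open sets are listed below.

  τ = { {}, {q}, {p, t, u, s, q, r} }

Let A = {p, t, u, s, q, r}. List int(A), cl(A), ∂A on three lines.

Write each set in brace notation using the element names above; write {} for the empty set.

open subsets of A: {}, {q}, {p, t, u, s, q, r}; so int(A) = {p, t, u, s, q, r}
closure: X∖int(X∖A) = X∖{} = {p, t, u, s, q, r}
∂A = {p, t, u, s, q, r} minus {p, t, u, s, q, r} = {}

int(A) = {p, t, u, s, q, r}
cl(A)  = {p, t, u, s, q, r}
∂A     = {}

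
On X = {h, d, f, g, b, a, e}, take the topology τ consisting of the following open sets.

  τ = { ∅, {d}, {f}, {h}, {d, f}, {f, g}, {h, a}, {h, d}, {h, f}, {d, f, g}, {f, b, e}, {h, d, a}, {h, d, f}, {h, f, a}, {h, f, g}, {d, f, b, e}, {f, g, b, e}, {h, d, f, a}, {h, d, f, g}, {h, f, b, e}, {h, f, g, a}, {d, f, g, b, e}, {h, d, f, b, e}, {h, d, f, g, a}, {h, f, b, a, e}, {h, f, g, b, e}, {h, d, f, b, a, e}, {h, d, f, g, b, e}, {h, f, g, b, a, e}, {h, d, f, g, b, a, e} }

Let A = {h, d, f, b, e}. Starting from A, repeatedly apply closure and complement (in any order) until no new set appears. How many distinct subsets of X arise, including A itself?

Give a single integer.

X∖A={g, a}, int(X∖A)=∅, hence cl(A)={h, d, f, g, b, a, e}
Orbit (k=closure, c=complement):
  1. A     = {h, d, f, b, e}
  2. kA    = {h, d, f, g, b, a, e}
  3. cA    = {g, a}
  4. ckA   = ∅
(closed under both — stop)

4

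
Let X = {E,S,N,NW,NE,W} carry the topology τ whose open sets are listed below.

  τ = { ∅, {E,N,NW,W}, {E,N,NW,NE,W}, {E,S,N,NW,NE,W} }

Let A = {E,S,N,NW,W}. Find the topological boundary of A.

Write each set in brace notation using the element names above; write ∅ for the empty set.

{S,NE}

interior: largest open inside A is {E,N,NW,W} (from ∅, {E,N,NW,W})
cl via duality: int({NE}) = ∅, so X∖∅ = {E,S,N,NW,NE,W}
cl∖int = {S,NE}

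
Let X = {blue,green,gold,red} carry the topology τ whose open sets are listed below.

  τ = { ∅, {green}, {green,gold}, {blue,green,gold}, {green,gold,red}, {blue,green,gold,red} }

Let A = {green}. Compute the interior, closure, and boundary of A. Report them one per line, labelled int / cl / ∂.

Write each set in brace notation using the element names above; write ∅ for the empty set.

int(A) = {green}
cl(A)  = {blue,green,gold,red}
∂A     = {blue,gold,red}

open subsets of A: ∅, {green}; so int(A) = {green}
closure: X∖int(X∖A) = X∖∅ = {blue,green,gold,red}
∂A = {blue,green,gold,red} minus {green} = {blue,gold,red}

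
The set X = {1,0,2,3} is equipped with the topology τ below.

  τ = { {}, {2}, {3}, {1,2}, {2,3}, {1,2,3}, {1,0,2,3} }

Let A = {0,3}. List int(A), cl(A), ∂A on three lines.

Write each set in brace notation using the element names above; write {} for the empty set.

int(A) = {3}
cl(A)  = {0,3}
∂A     = {0}

open subsets of A: {}, {3}; so int(A) = {3}
closure: X∖int(X∖A) = X∖{1,2} = {0,3}
∂A = {0,3} minus {3} = {0}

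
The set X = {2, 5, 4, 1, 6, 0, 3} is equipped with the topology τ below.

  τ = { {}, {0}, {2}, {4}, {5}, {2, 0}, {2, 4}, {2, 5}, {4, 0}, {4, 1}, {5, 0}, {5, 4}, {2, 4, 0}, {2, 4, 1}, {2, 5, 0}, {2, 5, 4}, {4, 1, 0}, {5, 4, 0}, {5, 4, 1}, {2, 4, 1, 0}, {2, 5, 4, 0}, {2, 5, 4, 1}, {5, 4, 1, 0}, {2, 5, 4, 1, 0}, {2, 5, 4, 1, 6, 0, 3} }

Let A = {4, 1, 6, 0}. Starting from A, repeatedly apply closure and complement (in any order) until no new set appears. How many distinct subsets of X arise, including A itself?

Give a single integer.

closure: X∖int(X∖A) = X∖{2, 5} = {4, 1, 6, 0, 3}
Let k=closure and c=complement:
  1. A     = {4, 1, 6, 0}
  2. kA    = {4, 1, 6, 0, 3}
  3. cA    = {2, 5, 3}
  4. ckA   = {2, 5}
  5. kcA   = {2, 5, 6, 3}
  6. ckcA  = {4, 1, 0}
— saturated at 6

6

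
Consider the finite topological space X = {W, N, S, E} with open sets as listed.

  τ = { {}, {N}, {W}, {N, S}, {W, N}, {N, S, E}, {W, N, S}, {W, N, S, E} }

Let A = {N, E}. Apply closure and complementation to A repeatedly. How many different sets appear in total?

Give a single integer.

X∖A={W, S}, int(X∖A)={W}, hence cl(A)={N, S, E}
Orbit (k=closure, c=complement):
  1. A     = {N, E}
  2. kA    = {N, S, E}
  3. cA    = {W, S}
  4. ckA   = {W}
  5. kcA   = {W, S, E}
  6. ckcA  = {N}
(closed under both — stop)

6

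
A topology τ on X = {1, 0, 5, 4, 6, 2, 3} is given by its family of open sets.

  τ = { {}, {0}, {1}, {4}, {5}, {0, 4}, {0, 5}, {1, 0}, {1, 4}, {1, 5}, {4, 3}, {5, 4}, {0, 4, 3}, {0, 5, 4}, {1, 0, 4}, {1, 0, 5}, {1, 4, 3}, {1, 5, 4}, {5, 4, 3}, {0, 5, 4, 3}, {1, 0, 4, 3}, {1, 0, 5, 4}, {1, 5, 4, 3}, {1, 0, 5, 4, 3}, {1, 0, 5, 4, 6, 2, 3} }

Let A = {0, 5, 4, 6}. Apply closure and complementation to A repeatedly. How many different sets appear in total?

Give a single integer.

8

closure: X∖int(X∖A) = X∖{1} = {0, 5, 4, 6, 2, 3}
Let k=closure and c=complement:
  1. A     = {0, 5, 4, 6}
  2. kA    = {0, 5, 4, 6, 2, 3}
  3. cA    = {1, 2, 3}
  4. ckA   = {1}
  5. kcA   = {1, 6, 2, 3}
  6. kckA  = {1, 6, 2}
  7. ckcA  = {0, 5, 4}
  8. ckckA = {0, 5, 4, 3}
— saturated at 8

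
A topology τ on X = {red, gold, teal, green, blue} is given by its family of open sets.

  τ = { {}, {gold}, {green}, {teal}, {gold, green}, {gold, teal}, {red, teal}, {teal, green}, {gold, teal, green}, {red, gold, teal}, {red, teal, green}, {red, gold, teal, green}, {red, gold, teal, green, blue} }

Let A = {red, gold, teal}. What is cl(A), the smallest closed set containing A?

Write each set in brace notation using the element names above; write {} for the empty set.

X∖A={green, blue}, int(X∖A)={green}, hence cl(A)={red, gold, teal, blue}

{red, gold, teal, blue}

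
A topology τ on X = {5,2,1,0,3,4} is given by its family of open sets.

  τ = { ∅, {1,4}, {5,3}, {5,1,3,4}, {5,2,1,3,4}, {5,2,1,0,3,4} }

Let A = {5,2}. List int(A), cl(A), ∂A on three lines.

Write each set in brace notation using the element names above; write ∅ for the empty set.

int(A) = ∅
cl(A)  = {5,2,0,3}
∂A     = {5,2,0,3}

interior: largest open inside A is ∅ (from ∅)
cl via duality: int({1,0,3,4}) = {1,4}, so X∖{1,4} = {5,2,0,3}
cl∖int = {5,2,0,3}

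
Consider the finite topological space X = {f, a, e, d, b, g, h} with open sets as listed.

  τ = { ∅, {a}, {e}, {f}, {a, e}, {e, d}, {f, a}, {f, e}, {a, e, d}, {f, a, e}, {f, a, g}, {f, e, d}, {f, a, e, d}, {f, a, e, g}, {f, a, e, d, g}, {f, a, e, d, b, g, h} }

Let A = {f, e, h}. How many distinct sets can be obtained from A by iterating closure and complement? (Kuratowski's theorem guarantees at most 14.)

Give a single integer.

8

complement {a, d, b, g}; its interior {a}; cl(A) = X∖{a} = {f, e, d, b, g, h}
With k = closure, c = complement:
  1. A     = {f, e, h}
  2. kA    = {f, e, d, b, g, h}
  3. cA    = {a, d, b, g}
  4. ckA   = {a}
  5. kcA   = {a, d, b, g, h}
  6. kckA  = {a, b, g, h}
  7. ckcA  = {f, e}
  8. ckckA = {f, e, d}
k, c of each give nothing new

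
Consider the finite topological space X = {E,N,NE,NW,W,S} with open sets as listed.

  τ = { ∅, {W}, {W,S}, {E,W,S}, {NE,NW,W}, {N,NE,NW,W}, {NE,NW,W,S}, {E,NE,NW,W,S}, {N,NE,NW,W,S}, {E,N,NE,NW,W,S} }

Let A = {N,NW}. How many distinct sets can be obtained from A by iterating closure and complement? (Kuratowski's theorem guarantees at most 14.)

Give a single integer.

6

X∖A={E,NE,W,S}, int(X∖A)={E,W,S}, hence cl(A)={N,NE,NW}
Orbit (k=closure, c=complement):
  1. A     = {N,NW}
  2. kA    = {N,NE,NW}
  3. cA    = {E,NE,W,S}
  4. ckA   = {E,W,S}
  5. kcA   = {E,N,NE,NW,W,S}
  6. ckcA  = ∅
(closed under both — stop)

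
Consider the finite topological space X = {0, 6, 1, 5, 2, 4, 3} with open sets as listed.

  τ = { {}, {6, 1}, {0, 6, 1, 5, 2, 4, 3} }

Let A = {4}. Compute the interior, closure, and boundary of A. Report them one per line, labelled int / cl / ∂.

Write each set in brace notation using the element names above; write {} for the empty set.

open subsets of A: {}; so int(A) = {}
closure: X∖int(X∖A) = X∖{6, 1} = {0, 5, 2, 4, 3}
∂A = {0, 5, 2, 4, 3} minus {} = {0, 5, 2, 4, 3}

int(A) = {}
cl(A)  = {0, 5, 2, 4, 3}
∂A     = {0, 5, 2, 4, 3}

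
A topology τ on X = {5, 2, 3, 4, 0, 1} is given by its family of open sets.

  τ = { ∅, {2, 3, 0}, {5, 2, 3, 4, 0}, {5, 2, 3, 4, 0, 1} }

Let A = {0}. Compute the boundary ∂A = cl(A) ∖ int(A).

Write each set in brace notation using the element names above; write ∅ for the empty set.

{5, 2, 3, 4, 0, 1}

open subsets of A: ∅; so int(A) = ∅
closure: X∖int(X∖A) = X∖∅ = {5, 2, 3, 4, 0, 1}
∂A = {5, 2, 3, 4, 0, 1} minus ∅ = {5, 2, 3, 4, 0, 1}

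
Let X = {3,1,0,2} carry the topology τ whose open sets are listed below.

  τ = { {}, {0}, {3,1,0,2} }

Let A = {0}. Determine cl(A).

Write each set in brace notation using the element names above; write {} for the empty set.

cl via duality: int({3,1,2}) = {}, so X∖{} = {3,1,0,2}

{3,1,0,2}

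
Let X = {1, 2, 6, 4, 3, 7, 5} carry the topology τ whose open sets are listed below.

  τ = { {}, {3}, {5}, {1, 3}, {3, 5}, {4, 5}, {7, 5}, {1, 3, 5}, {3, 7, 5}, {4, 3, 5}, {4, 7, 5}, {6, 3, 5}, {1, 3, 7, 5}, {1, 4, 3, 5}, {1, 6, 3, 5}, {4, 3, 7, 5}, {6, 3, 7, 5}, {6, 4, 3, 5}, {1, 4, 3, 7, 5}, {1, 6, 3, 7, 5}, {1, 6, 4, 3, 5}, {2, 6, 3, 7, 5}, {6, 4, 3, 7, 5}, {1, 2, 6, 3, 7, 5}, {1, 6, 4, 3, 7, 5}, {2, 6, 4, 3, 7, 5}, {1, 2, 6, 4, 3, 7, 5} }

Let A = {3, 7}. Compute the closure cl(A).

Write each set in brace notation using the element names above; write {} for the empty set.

complement {1, 2, 6, 4, 5}; its interior {4, 5}; cl(A) = X∖{4, 5} = {1, 2, 6, 3, 7}

{1, 2, 6, 3, 7}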